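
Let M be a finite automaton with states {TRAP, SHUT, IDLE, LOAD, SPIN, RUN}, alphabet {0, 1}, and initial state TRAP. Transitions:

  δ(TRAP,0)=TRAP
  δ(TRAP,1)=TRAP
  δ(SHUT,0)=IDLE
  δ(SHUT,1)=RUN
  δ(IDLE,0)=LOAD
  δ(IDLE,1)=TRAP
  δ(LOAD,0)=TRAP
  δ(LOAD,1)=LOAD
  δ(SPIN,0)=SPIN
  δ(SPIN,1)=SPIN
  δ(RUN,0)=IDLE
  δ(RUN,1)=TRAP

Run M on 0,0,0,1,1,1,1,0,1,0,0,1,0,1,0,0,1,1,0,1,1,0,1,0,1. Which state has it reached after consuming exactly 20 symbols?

TRAP

TRAP → TRAP → TRAP → TRAP → TRAP → TRAP → TRAP → TRAP → TRAP → TRAP → TRAP → TRAP → TRAP → TRAP → TRAP → TRAP → TRAP → TRAP → TRAP → TRAP → TRAP
After 20 symbols: TRAP.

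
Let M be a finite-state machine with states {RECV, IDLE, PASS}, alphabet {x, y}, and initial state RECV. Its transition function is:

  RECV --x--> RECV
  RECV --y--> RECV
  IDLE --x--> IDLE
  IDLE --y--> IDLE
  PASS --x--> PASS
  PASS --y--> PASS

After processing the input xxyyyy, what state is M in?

RECV

Trace: RECV -x-> RECV -x-> RECV -y-> RECV -y-> RECV -y-> RECV -y-> RECV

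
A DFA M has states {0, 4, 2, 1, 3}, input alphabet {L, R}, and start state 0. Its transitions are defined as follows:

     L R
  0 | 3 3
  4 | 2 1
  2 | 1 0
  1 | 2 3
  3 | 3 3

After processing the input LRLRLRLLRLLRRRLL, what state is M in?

3

Trace: 0 -L-> 3 -R-> 3 -L-> 3 -R-> 3 -L-> 3 -R-> 3 -L-> 3 -L-> 3 -R-> 3 -L-> 3 -L-> 3 -R-> 3 -R-> 3 -R-> 3 -L-> 3 -L-> 3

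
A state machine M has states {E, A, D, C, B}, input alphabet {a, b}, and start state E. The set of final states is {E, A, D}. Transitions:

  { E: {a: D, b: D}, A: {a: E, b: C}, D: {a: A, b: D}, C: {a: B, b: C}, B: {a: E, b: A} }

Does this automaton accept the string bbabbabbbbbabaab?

start at E
read 'b': E → D
read 'b': D → D
read 'a': D → A
read 'b': A → C
read 'b': C → C
read 'a': C → B
read 'b': B → A
read 'b': A → C
read 'b': C → C
read 'b': C → C
read 'b': C → C
read 'a': C → B
read 'b': B → A
read 'a': A → E
read 'a': E → D
read 'b': D → D
End state D is accepting.

Yes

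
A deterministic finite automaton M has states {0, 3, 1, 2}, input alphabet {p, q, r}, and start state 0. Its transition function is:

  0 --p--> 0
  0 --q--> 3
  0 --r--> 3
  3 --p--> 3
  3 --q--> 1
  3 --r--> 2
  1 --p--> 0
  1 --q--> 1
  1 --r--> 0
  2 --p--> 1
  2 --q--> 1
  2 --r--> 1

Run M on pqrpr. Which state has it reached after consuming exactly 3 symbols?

0 → 0 → 3 → 2
After 3 symbols: 2.

2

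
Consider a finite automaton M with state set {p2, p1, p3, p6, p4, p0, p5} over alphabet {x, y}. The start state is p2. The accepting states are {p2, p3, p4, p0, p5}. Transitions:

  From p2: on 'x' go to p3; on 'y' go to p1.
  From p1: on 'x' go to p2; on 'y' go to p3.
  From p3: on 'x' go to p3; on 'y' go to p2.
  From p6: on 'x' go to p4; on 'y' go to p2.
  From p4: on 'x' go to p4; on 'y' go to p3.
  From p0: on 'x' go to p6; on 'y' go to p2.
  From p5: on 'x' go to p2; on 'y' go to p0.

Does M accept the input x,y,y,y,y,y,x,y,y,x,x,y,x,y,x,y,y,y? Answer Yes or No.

Trace: p2 -x-> p3 -y-> p2 -y-> p1 -y-> p3 -y-> p2 -y-> p1 -x-> p2 -y-> p1 -y-> p3 -x-> p3 -x-> p3 -y-> p2 -x-> p3 -y-> p2 -x-> p3 -y-> p2 -y-> p1 -y-> p3
End state p3 is accepting.

Yes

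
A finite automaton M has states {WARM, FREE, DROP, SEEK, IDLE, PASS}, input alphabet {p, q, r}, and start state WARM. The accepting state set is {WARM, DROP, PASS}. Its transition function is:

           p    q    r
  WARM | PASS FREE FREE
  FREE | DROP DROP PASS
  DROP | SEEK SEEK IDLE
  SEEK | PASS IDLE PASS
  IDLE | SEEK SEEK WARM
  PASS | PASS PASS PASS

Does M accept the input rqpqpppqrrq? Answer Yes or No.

Yes

WARM → FREE → DROP → SEEK → IDLE → SEEK → PASS → PASS → PASS → PASS → PASS → PASS
End state PASS is accepting.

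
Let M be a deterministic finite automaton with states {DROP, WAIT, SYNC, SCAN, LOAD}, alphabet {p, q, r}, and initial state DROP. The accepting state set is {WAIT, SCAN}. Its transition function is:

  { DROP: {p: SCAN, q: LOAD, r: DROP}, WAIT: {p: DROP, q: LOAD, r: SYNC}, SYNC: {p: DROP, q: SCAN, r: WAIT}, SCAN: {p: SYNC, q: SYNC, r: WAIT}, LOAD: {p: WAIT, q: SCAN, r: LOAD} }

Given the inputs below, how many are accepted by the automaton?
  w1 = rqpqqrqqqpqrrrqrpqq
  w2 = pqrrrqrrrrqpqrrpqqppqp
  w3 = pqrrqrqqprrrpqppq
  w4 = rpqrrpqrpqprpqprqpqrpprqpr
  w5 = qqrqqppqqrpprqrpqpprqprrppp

w1: DROP → DROP → LOAD → WAIT → LOAD → SCAN → WAIT → LOAD → SCAN → SYNC → DROP → LOAD → LOAD → LOAD → LOAD → SCAN → WAIT → DROP → LOAD → SCAN  → end SCAN, accepted
w2: DROP → SCAN → SYNC → WAIT → SYNC → WAIT → LOAD → LOAD → LOAD → LOAD → LOAD → SCAN → SYNC → SCAN → WAIT → SYNC → DROP → LOAD → SCAN → SYNC → DROP → LOAD → WAIT  → end WAIT, accepted
w3: DROP → SCAN → SYNC → WAIT → SYNC → SCAN → WAIT → LOAD → SCAN → SYNC → WAIT → SYNC → WAIT → DROP → LOAD → WAIT → DROP → LOAD  → end LOAD, rejected
w4: DROP → DROP → SCAN → SYNC → WAIT → SYNC → DROP → LOAD → LOAD → WAIT → LOAD → WAIT → SYNC → DROP → LOAD → WAIT → SYNC → SCAN → SYNC → SCAN → WAIT → DROP → SCAN → WAIT → LOAD → WAIT → SYNC  → end SYNC, rejected
w5: DROP → LOAD → SCAN → WAIT → LOAD → SCAN → SYNC → DROP → LOAD → SCAN → WAIT → DROP → SCAN → WAIT → LOAD → LOAD → WAIT → LOAD → WAIT → DROP → DROP → LOAD → WAIT → SYNC → WAIT → DROP → SCAN → SYNC  → end SYNC, rejected

2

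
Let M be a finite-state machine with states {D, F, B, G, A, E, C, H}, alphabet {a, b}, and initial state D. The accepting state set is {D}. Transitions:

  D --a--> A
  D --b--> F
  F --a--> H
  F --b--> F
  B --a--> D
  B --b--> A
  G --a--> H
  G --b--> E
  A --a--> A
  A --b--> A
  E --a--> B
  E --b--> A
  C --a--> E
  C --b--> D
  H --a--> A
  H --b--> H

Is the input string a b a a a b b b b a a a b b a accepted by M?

Trace: D -a-> A -b-> A -a-> A -a-> A -a-> A -b-> A -b-> A -b-> A -b-> A -a-> A -a-> A -a-> A -b-> A -b-> A -a-> A
End state A is not accepting.

No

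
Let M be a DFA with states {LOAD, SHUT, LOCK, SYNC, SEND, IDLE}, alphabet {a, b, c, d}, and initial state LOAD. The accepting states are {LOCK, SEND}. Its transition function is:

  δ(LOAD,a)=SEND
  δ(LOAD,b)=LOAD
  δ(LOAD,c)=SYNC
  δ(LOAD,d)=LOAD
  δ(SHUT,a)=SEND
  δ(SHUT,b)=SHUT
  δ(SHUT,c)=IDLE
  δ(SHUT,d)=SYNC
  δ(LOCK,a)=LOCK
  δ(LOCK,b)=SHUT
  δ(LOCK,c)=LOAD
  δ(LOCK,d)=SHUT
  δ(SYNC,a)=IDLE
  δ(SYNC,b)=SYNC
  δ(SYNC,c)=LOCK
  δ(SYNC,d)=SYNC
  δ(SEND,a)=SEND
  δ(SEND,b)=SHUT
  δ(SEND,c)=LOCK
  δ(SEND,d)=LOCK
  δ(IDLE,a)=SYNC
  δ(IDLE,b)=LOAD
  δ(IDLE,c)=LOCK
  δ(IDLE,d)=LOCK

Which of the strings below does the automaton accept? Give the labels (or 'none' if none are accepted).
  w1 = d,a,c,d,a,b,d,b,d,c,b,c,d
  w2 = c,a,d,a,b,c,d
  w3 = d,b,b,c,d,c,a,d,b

w1:
  start at LOAD
  read 'd': LOAD → LOAD
  read 'a': LOAD → SEND
  read 'c': SEND → LOCK
  read 'd': LOCK → SHUT
  read 'a': SHUT → SEND
  read 'b': SEND → SHUT
  read 'd': SHUT → SYNC
  read 'b': SYNC → SYNC
  read 'd': SYNC → SYNC
  read 'c': SYNC → LOCK
  read 'b': LOCK → SHUT
  read 'c': SHUT → IDLE
  read 'd': IDLE → LOCK
  end LOCK, accepted
w2:
  start at LOAD
  read 'c': LOAD → SYNC
  read 'a': SYNC → IDLE
  read 'd': IDLE → LOCK
  read 'a': LOCK → LOCK
  read 'b': LOCK → SHUT
  read 'c': SHUT → IDLE
  read 'd': IDLE → LOCK
  end LOCK, accepted
w3:
  start at LOAD
  read 'd': LOAD → LOAD
  read 'b': LOAD → LOAD
  read 'b': LOAD → LOAD
  read 'c': LOAD → SYNC
  read 'd': SYNC → SYNC
  read 'c': SYNC → LOCK
  read 'a': LOCK → LOCK
  read 'd': LOCK → SHUT
  read 'b': SHUT → SHUT
  end SHUT, rejected

w1, w2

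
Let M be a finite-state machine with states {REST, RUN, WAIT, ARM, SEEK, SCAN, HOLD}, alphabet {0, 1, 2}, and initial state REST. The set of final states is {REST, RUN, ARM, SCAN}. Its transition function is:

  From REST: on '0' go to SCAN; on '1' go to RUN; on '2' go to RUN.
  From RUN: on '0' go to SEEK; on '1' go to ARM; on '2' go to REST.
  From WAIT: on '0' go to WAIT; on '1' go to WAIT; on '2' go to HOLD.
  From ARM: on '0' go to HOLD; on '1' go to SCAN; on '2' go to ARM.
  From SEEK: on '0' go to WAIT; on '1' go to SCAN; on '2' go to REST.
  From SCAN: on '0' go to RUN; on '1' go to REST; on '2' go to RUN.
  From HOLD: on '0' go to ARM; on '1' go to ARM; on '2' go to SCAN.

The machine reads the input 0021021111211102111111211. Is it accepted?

Yes

start at REST
read '0': REST → SCAN
read '0': SCAN → RUN
read '2': RUN → REST
read '1': REST → RUN
read '0': RUN → SEEK
read '2': SEEK → REST
read '1': REST → RUN
read '1': RUN → ARM
read '1': ARM → SCAN
read '1': SCAN → REST
read '2': REST → RUN
read '1': RUN → ARM
read '1': ARM → SCAN
read '1': SCAN → REST
read '0': REST → SCAN
read '2': SCAN → RUN
read '1': RUN → ARM
read '1': ARM → SCAN
read '1': SCAN → REST
read '1': REST → RUN
read '1': RUN → ARM
read '1': ARM → SCAN
read '2': SCAN → RUN
read '1': RUN → ARM
read '1': ARM → SCAN
End state SCAN is accepting.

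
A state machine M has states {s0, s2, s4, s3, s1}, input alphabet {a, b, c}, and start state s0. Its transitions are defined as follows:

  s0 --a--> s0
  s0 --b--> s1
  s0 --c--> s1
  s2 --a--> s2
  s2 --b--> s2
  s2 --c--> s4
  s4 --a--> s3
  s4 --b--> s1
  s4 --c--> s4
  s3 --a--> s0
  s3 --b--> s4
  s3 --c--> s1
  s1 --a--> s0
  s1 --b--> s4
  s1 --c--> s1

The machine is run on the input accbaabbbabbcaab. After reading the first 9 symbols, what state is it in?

start at s0
read 'a': s0 → s0
read 'c': s0 → s1
read 'c': s1 → s1
read 'b': s1 → s4
read 'a': s4 → s3
read 'a': s3 → s0
read 'b': s0 → s1
read 'b': s1 → s4
read 'b': s4 → s1
After 9 symbols: s1.

s1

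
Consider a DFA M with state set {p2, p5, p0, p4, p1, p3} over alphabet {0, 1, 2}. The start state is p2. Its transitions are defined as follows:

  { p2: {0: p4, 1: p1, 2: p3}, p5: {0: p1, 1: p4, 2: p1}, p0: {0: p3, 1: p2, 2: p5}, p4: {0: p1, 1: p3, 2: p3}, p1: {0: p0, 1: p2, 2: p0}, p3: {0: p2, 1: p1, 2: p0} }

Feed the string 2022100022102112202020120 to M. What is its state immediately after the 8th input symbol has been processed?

p0

start at p2
read '2': p2 → p3
read '0': p3 → p2
read '2': p2 → p3
read '2': p3 → p0
read '1': p0 → p2
read '0': p2 → p4
read '0': p4 → p1
read '0': p1 → p0
After 8 symbols: p0.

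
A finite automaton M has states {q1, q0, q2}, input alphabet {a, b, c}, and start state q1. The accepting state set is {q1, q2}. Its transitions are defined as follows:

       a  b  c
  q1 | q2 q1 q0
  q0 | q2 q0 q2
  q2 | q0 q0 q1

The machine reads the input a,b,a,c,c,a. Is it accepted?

Trace: q1 -a-> q2 -b-> q0 -a-> q2 -c-> q1 -c-> q0 -a-> q2
End state q2 is accepting.

Yes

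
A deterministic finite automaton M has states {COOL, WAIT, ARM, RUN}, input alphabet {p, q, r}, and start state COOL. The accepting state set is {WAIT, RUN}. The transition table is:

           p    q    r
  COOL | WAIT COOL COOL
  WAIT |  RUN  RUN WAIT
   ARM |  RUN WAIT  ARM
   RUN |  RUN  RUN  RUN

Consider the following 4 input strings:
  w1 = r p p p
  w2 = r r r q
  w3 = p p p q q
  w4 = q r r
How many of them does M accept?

w1:
  start at COOL
  read 'r': COOL → COOL
  read 'p': COOL → WAIT
  read 'p': WAIT → RUN
  read 'p': RUN → RUN
  end RUN, accepted
w2:
  start at COOL
  read 'r': COOL → COOL
  read 'r': COOL → COOL
  read 'r': COOL → COOL
  read 'q': COOL → COOL
  end COOL, rejected
w3:
  start at COOL
  read 'p': COOL → WAIT
  read 'p': WAIT → RUN
  read 'p': RUN → RUN
  read 'q': RUN → RUN
  read 'q': RUN → RUN
  end RUN, accepted
w4:
  start at COOL
  read 'q': COOL → COOL
  read 'r': COOL → COOL
  read 'r': COOL → COOL
  end COOL, rejected

2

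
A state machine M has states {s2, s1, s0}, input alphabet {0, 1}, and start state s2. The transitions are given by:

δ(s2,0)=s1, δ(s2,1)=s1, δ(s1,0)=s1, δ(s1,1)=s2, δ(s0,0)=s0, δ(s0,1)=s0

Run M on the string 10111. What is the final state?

s2

start at s2
read '1': s2 → s1
read '0': s1 → s1
read '1': s1 → s2
read '1': s2 → s1
read '1': s1 → s2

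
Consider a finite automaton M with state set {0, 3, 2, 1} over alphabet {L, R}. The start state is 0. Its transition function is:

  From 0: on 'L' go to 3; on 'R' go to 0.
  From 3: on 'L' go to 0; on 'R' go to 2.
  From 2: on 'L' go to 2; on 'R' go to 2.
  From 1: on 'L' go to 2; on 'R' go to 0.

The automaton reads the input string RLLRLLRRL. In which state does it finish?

3

0 → 0 → 3 → 0 → 0 → 3 → 0 → 0 → 0 → 3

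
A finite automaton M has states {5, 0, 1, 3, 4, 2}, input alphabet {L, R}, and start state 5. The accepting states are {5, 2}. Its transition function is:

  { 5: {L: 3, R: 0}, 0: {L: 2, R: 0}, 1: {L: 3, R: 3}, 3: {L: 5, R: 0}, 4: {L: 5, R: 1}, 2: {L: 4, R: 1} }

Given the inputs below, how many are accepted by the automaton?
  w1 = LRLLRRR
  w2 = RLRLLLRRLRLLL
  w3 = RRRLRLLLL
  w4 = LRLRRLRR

w1: 5 → 3 → 0 → 2 → 4 → 1 → 3 → 0  → end 0, rejected
w2: 5 → 0 → 2 → 1 → 3 → 5 → 3 → 0 → 0 → 2 → 1 → 3 → 5 → 3  → end 3, rejected
w3: 5 → 0 → 0 → 0 → 2 → 1 → 3 → 5 → 3 → 5  → end 5, accepted
w4: 5 → 3 → 0 → 2 → 1 → 3 → 5 → 0 → 0  → end 0, rejected

1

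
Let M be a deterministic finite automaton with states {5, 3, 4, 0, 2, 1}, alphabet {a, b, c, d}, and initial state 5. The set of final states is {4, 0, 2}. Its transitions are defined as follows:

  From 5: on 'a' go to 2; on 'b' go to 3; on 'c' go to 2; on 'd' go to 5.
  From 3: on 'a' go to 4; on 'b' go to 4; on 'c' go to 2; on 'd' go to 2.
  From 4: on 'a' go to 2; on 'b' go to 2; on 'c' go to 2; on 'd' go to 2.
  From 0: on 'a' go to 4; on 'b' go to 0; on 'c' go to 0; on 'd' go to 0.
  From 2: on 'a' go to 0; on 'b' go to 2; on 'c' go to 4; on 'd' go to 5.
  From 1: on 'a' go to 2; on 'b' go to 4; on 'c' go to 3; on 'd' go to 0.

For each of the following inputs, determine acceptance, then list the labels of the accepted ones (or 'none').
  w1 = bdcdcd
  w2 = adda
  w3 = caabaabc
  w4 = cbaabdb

w1: Trace: 5 -b-> 3 -d-> 2 -c-> 4 -d-> 2 -c-> 4 -d-> 2  → end 2, accepted
w2: Trace: 5 -a-> 2 -d-> 5 -d-> 5 -a-> 2  → end 2, accepted
w3: Trace: 5 -c-> 2 -a-> 0 -a-> 4 -b-> 2 -a-> 0 -a-> 4 -b-> 2 -c-> 4  → end 4, accepted
w4: Trace: 5 -c-> 2 -b-> 2 -a-> 0 -a-> 4 -b-> 2 -d-> 5 -b-> 3  → end 3, rejected

w1, w2, w3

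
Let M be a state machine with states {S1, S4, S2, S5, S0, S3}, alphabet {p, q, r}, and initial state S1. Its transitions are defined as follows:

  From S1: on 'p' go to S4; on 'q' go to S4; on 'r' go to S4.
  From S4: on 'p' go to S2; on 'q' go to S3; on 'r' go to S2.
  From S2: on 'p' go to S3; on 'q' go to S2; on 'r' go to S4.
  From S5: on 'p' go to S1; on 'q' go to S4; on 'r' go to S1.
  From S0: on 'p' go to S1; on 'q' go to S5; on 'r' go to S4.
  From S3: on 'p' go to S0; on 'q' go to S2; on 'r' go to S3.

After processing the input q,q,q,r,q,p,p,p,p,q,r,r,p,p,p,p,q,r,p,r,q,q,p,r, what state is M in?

S3

S1 → S4 → S3 → S2 → S4 → S3 → S0 → S1 → S4 → S2 → S2 → S4 → S2 → S3 → S0 → S1 → S4 → S3 → S3 → S0 → S4 → S3 → S2 → S3 → S3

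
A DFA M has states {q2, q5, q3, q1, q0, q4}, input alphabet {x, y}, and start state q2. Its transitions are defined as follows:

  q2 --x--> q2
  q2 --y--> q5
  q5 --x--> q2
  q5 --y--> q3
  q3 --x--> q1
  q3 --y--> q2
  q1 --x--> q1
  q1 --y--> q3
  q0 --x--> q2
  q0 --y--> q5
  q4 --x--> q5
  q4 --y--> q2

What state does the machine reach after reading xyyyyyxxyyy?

q5

q2 → q2 → q5 → q3 → q2 → q5 → q3 → q1 → q1 → q3 → q2 → q5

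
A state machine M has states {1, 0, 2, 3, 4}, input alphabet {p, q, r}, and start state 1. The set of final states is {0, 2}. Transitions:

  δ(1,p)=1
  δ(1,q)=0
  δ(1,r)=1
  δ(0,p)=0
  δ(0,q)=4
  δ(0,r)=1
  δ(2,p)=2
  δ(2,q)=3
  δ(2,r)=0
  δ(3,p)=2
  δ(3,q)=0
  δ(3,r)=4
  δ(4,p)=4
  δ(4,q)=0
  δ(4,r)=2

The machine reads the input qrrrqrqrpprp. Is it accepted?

No

start at 1
read 'q': 1 → 0
read 'r': 0 → 1
read 'r': 1 → 1
read 'r': 1 → 1
read 'q': 1 → 0
read 'r': 0 → 1
read 'q': 1 → 0
read 'r': 0 → 1
read 'p': 1 → 1
read 'p': 1 → 1
read 'r': 1 → 1
read 'p': 1 → 1
End state 1 is not accepting.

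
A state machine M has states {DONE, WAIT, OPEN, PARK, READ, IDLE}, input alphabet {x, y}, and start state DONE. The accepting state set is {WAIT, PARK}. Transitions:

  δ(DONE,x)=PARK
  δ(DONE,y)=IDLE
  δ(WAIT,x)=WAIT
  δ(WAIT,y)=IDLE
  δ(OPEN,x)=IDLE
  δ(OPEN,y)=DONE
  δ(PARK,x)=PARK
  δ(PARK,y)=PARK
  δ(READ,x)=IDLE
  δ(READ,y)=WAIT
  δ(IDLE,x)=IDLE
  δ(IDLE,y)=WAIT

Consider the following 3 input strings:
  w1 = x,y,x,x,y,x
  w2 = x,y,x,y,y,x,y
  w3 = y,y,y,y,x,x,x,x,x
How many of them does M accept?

3

w1: DONE → PARK → PARK → PARK → PARK → PARK → PARK  → end PARK, accepted
w2: DONE → PARK → PARK → PARK → PARK → PARK → PARK → PARK  → end PARK, accepted
w3: DONE → IDLE → WAIT → IDLE → WAIT → WAIT → WAIT → WAIT → WAIT → WAIT  → end WAIT, accepted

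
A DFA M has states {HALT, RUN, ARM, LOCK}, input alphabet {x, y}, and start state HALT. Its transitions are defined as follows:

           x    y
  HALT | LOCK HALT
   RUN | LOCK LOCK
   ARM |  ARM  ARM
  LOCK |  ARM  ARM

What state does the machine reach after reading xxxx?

Trace: HALT -x-> LOCK -x-> ARM -x-> ARM -x-> ARM

ARM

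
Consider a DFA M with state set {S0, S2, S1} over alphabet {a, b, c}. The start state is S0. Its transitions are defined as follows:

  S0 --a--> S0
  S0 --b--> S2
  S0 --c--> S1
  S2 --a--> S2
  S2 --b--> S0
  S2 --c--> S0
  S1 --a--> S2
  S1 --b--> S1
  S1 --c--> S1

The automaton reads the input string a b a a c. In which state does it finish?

S0

S0 → S0 → S2 → S2 → S2 → S0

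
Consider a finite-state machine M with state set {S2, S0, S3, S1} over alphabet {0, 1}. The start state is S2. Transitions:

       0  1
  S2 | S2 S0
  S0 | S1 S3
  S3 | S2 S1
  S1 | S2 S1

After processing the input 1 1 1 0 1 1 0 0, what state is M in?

S2

start at S2
read '1': S2 → S0
read '1': S0 → S3
read '1': S3 → S1
read '0': S1 → S2
read '1': S2 → S0
read '1': S0 → S3
read '0': S3 → S2
read '0': S2 → S2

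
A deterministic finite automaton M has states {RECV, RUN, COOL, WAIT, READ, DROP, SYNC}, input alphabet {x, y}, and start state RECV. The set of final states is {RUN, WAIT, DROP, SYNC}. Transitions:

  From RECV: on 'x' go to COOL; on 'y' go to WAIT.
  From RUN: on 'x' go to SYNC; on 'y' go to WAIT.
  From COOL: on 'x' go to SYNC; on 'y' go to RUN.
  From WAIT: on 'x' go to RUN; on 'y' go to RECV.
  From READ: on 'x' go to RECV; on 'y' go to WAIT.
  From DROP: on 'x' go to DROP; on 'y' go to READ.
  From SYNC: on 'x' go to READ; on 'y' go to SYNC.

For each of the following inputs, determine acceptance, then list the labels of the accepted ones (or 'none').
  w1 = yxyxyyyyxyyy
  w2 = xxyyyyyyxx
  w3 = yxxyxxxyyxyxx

w3

w1:
  start at RECV
  read 'y': RECV → WAIT
  read 'x': WAIT → RUN
  read 'y': RUN → WAIT
  read 'x': WAIT → RUN
  read 'y': RUN → WAIT
  read 'y': WAIT → RECV
  read 'y': RECV → WAIT
  read 'y': WAIT → RECV
  read 'x': RECV → COOL
  read 'y': COOL → RUN
  read 'y': RUN → WAIT
  read 'y': WAIT → RECV
  end RECV, rejected
w2:
  start at RECV
  read 'x': RECV → COOL
  read 'x': COOL → SYNC
  read 'y': SYNC → SYNC
  read 'y': SYNC → SYNC
  read 'y': SYNC → SYNC
  read 'y': SYNC → SYNC
  read 'y': SYNC → SYNC
  read 'y': SYNC → SYNC
  read 'x': SYNC → READ
  read 'x': READ → RECV
  end RECV, rejected
w3:
  start at RECV
  read 'y': RECV → WAIT
  read 'x': WAIT → RUN
  read 'x': RUN → SYNC
  read 'y': SYNC → SYNC
  read 'x': SYNC → READ
  read 'x': READ → RECV
  read 'x': RECV → COOL
  read 'y': COOL → RUN
  read 'y': RUN → WAIT
  read 'x': WAIT → RUN
  read 'y': RUN → WAIT
  read 'x': WAIT → RUN
  read 'x': RUN → SYNC
  end SYNC, accepted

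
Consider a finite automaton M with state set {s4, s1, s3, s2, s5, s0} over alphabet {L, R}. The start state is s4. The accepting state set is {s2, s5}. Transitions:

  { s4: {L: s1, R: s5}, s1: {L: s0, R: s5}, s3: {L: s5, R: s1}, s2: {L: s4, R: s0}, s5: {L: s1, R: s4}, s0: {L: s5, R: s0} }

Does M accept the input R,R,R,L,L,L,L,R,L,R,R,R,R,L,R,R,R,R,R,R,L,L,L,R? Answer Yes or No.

Trace: s4 -R-> s5 -R-> s4 -R-> s5 -L-> s1 -L-> s0 -L-> s5 -L-> s1 -R-> s5 -L-> s1 -R-> s5 -R-> s4 -R-> s5 -R-> s4 -L-> s1 -R-> s5 -R-> s4 -R-> s5 -R-> s4 -R-> s5 -R-> s4 -L-> s1 -L-> s0 -L-> s5 -R-> s4
End state s4 is not accepting.

No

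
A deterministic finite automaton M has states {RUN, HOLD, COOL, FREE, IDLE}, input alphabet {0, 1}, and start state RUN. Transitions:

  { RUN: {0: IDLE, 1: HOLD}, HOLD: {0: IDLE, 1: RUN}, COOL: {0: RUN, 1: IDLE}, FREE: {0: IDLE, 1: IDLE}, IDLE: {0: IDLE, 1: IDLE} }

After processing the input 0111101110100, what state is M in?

RUN → IDLE → IDLE → IDLE → IDLE → IDLE → IDLE → IDLE → IDLE → IDLE → IDLE → IDLE → IDLE → IDLE

IDLE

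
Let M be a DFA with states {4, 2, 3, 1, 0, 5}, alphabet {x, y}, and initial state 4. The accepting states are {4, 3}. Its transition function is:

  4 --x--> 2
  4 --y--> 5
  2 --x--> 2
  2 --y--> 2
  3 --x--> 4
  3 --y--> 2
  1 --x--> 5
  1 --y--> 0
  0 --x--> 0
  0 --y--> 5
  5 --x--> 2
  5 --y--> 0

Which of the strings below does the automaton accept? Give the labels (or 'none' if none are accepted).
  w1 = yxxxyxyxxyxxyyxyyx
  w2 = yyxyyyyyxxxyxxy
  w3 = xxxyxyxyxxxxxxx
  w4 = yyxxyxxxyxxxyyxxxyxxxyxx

w1: 4 → 5 → 2 → 2 → 2 → 2 → 2 → 2 → 2 → 2 → 2 → 2 → 2 → 2 → 2 → 2 → 2 → 2 → 2  → end 2, rejected
w2: 4 → 5 → 0 → 0 → 5 → 0 → 5 → 0 → 5 → 2 → 2 → 2 → 2 → 2 → 2 → 2  → end 2, rejected
w3: 4 → 2 → 2 → 2 → 2 → 2 → 2 → 2 → 2 → 2 → 2 → 2 → 2 → 2 → 2 → 2  → end 2, rejected
w4: 4 → 5 → 0 → 0 → 0 → 5 → 2 → 2 → 2 → 2 → 2 → 2 → 2 → 2 → 2 → 2 → 2 → 2 → 2 → 2 → 2 → 2 → 2 → 2 → 2  → end 2, rejected

none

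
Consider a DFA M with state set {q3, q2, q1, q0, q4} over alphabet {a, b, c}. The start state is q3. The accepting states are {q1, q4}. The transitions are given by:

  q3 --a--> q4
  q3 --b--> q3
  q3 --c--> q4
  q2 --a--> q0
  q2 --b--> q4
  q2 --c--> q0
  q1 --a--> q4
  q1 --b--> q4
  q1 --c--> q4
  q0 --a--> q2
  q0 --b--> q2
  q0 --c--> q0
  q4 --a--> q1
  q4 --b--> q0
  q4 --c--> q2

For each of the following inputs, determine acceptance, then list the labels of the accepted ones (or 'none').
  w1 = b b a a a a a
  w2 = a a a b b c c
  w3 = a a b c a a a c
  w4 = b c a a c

w1: Trace: q3 -b-> q3 -b-> q3 -a-> q4 -a-> q1 -a-> q4 -a-> q1 -a-> q4  → end q4, accepted
w2: Trace: q3 -a-> q4 -a-> q1 -a-> q4 -b-> q0 -b-> q2 -c-> q0 -c-> q0  → end q0, rejected
w3: Trace: q3 -a-> q4 -a-> q1 -b-> q4 -c-> q2 -a-> q0 -a-> q2 -a-> q0 -c-> q0  → end q0, rejected
w4: Trace: q3 -b-> q3 -c-> q4 -a-> q1 -a-> q4 -c-> q2  → end q2, rejected

w1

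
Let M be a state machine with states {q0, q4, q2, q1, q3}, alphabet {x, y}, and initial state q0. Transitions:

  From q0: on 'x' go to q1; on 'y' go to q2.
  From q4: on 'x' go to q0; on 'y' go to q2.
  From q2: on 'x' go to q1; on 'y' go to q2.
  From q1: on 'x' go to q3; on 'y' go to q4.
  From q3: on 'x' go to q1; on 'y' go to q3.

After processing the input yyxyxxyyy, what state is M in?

q2

q0 → q2 → q2 → q1 → q4 → q0 → q1 → q4 → q2 → q2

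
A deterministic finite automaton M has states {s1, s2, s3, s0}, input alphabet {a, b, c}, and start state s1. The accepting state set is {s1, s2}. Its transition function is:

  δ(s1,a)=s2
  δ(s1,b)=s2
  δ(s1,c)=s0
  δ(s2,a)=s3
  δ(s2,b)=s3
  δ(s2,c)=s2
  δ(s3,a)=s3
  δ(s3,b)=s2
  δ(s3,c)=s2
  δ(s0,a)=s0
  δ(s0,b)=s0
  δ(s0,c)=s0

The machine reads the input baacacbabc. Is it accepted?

Yes

s1 → s2 → s3 → s3 → s2 → s3 → s2 → s3 → s3 → s2 → s2
End state s2 is accepting.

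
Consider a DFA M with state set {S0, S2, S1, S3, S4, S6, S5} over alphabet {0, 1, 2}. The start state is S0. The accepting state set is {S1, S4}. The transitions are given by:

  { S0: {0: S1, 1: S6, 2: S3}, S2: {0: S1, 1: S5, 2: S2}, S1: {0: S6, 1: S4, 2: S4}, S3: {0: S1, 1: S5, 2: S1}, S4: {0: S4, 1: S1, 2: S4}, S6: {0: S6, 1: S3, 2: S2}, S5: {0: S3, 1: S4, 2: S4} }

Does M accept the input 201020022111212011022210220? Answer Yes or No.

Yes

Trace: S0 -2-> S3 -0-> S1 -1-> S4 -0-> S4 -2-> S4 -0-> S4 -0-> S4 -2-> S4 -2-> S4 -1-> S1 -1-> S4 -1-> S1 -2-> S4 -1-> S1 -2-> S4 -0-> S4 -1-> S1 -1-> S4 -0-> S4 -2-> S4 -2-> S4 -2-> S4 -1-> S1 -0-> S6 -2-> S2 -2-> S2 -0-> S1
End state S1 is accepting.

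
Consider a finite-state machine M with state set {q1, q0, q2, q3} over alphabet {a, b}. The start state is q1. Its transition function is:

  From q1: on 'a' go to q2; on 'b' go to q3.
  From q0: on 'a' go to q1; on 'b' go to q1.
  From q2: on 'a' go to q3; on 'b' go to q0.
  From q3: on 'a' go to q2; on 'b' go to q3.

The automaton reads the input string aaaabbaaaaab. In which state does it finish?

q0

start at q1
read 'a': q1 → q2
read 'a': q2 → q3
read 'a': q3 → q2
read 'a': q2 → q3
read 'b': q3 → q3
read 'b': q3 → q3
read 'a': q3 → q2
read 'a': q2 → q3
read 'a': q3 → q2
read 'a': q2 → q3
read 'a': q3 → q2
read 'b': q2 → q0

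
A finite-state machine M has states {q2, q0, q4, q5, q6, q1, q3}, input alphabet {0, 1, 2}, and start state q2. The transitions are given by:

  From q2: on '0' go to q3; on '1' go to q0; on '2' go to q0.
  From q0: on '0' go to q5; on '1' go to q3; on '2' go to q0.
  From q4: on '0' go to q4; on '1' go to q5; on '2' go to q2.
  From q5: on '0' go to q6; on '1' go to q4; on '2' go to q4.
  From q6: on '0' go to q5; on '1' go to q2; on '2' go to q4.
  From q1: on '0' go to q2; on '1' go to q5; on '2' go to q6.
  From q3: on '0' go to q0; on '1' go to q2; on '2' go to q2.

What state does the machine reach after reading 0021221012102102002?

q2

Trace: q2 -0-> q3 -0-> q0 -2-> q0 -1-> q3 -2-> q2 -2-> q0 -1-> q3 -0-> q0 -1-> q3 -2-> q2 -1-> q0 -0-> q5 -2-> q4 -1-> q5 -0-> q6 -2-> q4 -0-> q4 -0-> q4 -2-> q2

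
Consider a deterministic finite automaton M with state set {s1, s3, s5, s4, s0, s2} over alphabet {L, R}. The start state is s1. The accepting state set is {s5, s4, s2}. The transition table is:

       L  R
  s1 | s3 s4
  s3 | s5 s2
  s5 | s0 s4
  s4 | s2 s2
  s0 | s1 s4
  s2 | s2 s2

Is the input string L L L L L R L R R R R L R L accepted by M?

s1 → s3 → s5 → s0 → s1 → s3 → s2 → s2 → s2 → s2 → s2 → s2 → s2 → s2 → s2
End state s2 is accepting.

Yes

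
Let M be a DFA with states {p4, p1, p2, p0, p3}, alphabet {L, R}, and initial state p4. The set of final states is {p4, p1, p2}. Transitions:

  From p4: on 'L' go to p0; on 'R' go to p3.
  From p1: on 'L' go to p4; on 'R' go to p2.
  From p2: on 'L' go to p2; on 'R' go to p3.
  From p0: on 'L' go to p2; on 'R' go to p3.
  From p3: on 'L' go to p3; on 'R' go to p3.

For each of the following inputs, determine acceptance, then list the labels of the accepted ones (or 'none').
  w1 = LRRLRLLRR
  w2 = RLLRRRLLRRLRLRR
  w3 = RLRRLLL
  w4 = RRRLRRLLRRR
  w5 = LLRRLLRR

none

w1: Trace: p4 -L-> p0 -R-> p3 -R-> p3 -L-> p3 -R-> p3 -L-> p3 -L-> p3 -R-> p3 -R-> p3  → end p3, rejected
w2: Trace: p4 -R-> p3 -L-> p3 -L-> p3 -R-> p3 -R-> p3 -R-> p3 -L-> p3 -L-> p3 -R-> p3 -R-> p3 -L-> p3 -R-> p3 -L-> p3 -R-> p3 -R-> p3  → end p3, rejected
w3: Trace: p4 -R-> p3 -L-> p3 -R-> p3 -R-> p3 -L-> p3 -L-> p3 -L-> p3  → end p3, rejected
w4: Trace: p4 -R-> p3 -R-> p3 -R-> p3 -L-> p3 -R-> p3 -R-> p3 -L-> p3 -L-> p3 -R-> p3 -R-> p3 -R-> p3  → end p3, rejected
w5: Trace: p4 -L-> p0 -L-> p2 -R-> p3 -R-> p3 -L-> p3 -L-> p3 -R-> p3 -R-> p3  → end p3, rejected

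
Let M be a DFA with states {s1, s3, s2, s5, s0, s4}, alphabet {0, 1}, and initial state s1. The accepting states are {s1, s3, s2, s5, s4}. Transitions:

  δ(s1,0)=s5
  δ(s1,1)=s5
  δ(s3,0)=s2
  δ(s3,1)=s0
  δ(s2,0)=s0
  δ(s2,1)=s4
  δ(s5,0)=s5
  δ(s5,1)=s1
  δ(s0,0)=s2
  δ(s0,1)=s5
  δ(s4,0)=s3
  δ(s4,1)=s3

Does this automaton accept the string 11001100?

Yes

s1 → s5 → s1 → s5 → s5 → s1 → s5 → s5 → s5
End state s5 is accepting.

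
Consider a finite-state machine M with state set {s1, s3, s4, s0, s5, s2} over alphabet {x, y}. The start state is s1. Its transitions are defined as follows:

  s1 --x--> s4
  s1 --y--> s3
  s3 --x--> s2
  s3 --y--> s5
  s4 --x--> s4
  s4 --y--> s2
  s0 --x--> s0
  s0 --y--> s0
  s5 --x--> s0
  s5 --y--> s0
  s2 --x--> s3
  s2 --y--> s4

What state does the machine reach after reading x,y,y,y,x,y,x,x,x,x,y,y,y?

s0

start at s1
read 'x': s1 → s4
read 'y': s4 → s2
read 'y': s2 → s4
read 'y': s4 → s2
read 'x': s2 → s3
read 'y': s3 → s5
read 'x': s5 → s0
read 'x': s0 → s0
read 'x': s0 → s0
read 'x': s0 → s0
read 'y': s0 → s0
read 'y': s0 → s0
read 'y': s0 → s0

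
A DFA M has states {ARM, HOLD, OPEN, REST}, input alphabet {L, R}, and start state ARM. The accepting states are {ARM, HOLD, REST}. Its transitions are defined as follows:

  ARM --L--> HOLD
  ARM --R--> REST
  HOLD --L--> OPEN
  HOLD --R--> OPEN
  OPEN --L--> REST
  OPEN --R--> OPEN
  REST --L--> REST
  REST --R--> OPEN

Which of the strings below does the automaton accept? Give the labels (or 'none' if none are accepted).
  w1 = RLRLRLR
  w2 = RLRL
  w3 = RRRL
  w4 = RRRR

w2, w3

w1: Trace: ARM -R-> REST -L-> REST -R-> OPEN -L-> REST -R-> OPEN -L-> REST -R-> OPEN  → end OPEN, rejected
w2: Trace: ARM -R-> REST -L-> REST -R-> OPEN -L-> REST  → end REST, accepted
w3: Trace: ARM -R-> REST -R-> OPEN -R-> OPEN -L-> REST  → end REST, accepted
w4: Trace: ARM -R-> REST -R-> OPEN -R-> OPEN -R-> OPEN  → end OPEN, rejected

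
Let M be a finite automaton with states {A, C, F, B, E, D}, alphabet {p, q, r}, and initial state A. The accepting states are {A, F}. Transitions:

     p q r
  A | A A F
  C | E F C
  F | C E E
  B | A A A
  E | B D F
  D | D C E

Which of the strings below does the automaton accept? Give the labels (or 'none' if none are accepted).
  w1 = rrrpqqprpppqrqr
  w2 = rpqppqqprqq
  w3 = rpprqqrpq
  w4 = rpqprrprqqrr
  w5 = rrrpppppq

w1, w3, w4, w5

w1:
  start at A
  read 'r': A → F
  read 'r': F → E
  read 'r': E → F
  read 'p': F → C
  read 'q': C → F
  read 'q': F → E
  read 'p': E → B
  read 'r': B → A
  read 'p': A → A
  read 'p': A → A
  read 'p': A → A
  read 'q': A → A
  read 'r': A → F
  read 'q': F → E
  read 'r': E → F
  end F, accepted
w2:
  start at A
  read 'r': A → F
  read 'p': F → C
  read 'q': C → F
  read 'p': F → C
  read 'p': C → E
  read 'q': E → D
  read 'q': D → C
  read 'p': C → E
  read 'r': E → F
  read 'q': F → E
  read 'q': E → D
  end D, rejected
w3:
  start at A
  read 'r': A → F
  read 'p': F → C
  read 'p': C → E
  read 'r': E → F
  read 'q': F → E
  read 'q': E → D
  read 'r': D → E
  read 'p': E → B
  read 'q': B → A
  end A, accepted
w4:
  start at A
  read 'r': A → F
  read 'p': F → C
  read 'q': C → F
  read 'p': F → C
  read 'r': C → C
  read 'r': C → C
  read 'p': C → E
  read 'r': E → F
  read 'q': F → E
  read 'q': E → D
  read 'r': D → E
  read 'r': E → F
  end F, accepted
w5:
  start at A
  read 'r': A → F
  read 'r': F → E
  read 'r': E → F
  read 'p': F → C
  read 'p': C → E
  read 'p': E → B
  read 'p': B → A
  read 'p': A → A
  read 'q': A → A
  end A, accepted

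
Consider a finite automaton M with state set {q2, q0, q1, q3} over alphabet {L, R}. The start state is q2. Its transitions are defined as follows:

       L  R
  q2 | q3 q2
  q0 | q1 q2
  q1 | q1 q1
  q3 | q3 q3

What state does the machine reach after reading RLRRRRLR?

Trace: q2 -R-> q2 -L-> q3 -R-> q3 -R-> q3 -R-> q3 -R-> q3 -L-> q3 -R-> q3

q3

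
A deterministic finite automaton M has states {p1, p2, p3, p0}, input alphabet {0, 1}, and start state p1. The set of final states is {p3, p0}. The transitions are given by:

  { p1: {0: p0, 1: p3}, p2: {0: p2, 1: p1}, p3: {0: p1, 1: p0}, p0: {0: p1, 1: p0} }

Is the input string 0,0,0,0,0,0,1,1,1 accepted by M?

Trace: p1 -0-> p0 -0-> p1 -0-> p0 -0-> p1 -0-> p0 -0-> p1 -1-> p3 -1-> p0 -1-> p0
End state p0 is accepting.

Yes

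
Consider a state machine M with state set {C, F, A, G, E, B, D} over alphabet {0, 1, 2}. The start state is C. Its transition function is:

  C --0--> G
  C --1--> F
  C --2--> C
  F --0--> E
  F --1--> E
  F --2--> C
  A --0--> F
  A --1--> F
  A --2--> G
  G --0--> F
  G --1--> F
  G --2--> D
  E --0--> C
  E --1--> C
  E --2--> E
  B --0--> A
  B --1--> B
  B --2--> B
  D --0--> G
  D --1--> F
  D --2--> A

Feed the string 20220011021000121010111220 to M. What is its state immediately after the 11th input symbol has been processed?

C

start at C
read '2': C → C
read '0': C → G
read '2': G → D
read '2': D → A
read '0': A → F
read '0': F → E
read '1': E → C
read '1': C → F
read '0': F → E
read '2': E → E
read '1': E → C
After 11 symbols: C.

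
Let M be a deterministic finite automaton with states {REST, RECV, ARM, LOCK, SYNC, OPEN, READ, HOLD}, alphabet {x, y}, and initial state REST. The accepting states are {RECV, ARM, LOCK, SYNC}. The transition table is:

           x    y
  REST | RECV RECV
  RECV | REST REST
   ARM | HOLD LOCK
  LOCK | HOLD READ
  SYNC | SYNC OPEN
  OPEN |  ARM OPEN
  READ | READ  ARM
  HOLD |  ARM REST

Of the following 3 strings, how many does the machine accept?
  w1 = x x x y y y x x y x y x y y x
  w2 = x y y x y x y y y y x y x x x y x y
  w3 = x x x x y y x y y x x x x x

1

w1: REST → RECV → REST → RECV → REST → RECV → REST → RECV → REST → RECV → REST → RECV → REST → RECV → REST → RECV  → end RECV, accepted
w2: REST → RECV → REST → RECV → REST → RECV → REST → RECV → REST → RECV → REST → RECV → REST → RECV → REST → RECV → REST → RECV → REST  → end REST, rejected
w3: REST → RECV → REST → RECV → REST → RECV → REST → RECV → REST → RECV → REST → RECV → REST → RECV → REST  → end REST, rejected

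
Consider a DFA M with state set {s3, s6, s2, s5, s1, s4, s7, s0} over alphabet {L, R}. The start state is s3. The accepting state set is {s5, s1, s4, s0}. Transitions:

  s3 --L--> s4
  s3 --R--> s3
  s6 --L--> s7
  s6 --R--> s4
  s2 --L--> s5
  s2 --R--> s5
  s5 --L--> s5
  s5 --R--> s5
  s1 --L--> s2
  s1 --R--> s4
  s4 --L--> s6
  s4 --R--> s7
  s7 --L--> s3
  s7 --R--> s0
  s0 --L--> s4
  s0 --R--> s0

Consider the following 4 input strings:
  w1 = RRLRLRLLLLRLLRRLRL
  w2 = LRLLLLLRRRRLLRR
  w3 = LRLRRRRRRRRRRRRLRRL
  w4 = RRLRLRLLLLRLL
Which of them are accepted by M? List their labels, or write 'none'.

w1, w3

w1:
  start at s3
  read 'R': s3 → s3
  read 'R': s3 → s3
  read 'L': s3 → s4
  read 'R': s4 → s7
  read 'L': s7 → s3
  read 'R': s3 → s3
  read 'L': s3 → s4
  read 'L': s4 → s6
  read 'L': s6 → s7
  read 'L': s7 → s3
  read 'R': s3 → s3
  read 'L': s3 → s4
  read 'L': s4 → s6
  read 'R': s6 → s4
  read 'R': s4 → s7
  read 'L': s7 → s3
  read 'R': s3 → s3
  read 'L': s3 → s4
  end s4, accepted
w2:
  start at s3
  read 'L': s3 → s4
  read 'R': s4 → s7
  read 'L': s7 → s3
  read 'L': s3 → s4
  read 'L': s4 → s6
  read 'L': s6 → s7
  read 'L': s7 → s3
  read 'R': s3 → s3
  read 'R': s3 → s3
  read 'R': s3 → s3
  read 'R': s3 → s3
  read 'L': s3 → s4
  read 'L': s4 → s6
  read 'R': s6 → s4
  read 'R': s4 → s7
  end s7, rejected
w3:
  start at s3
  read 'L': s3 → s4
  read 'R': s4 → s7
  read 'L': s7 → s3
  read 'R': s3 → s3
  read 'R': s3 → s3
  read 'R': s3 → s3
  read 'R': s3 → s3
  read 'R': s3 → s3
  read 'R': s3 → s3
  read 'R': s3 → s3
  read 'R': s3 → s3
  read 'R': s3 → s3
  read 'R': s3 → s3
  read 'R': s3 → s3
  read 'R': s3 → s3
  read 'L': s3 → s4
  read 'R': s4 → s7
  read 'R': s7 → s0
  read 'L': s0 → s4
  end s4, accepted
w4:
  start at s3
  read 'R': s3 → s3
  read 'R': s3 → s3
  read 'L': s3 → s4
  read 'R': s4 → s7
  read 'L': s7 → s3
  read 'R': s3 → s3
  read 'L': s3 → s4
  read 'L': s4 → s6
  read 'L': s6 → s7
  read 'L': s7 → s3
  read 'R': s3 → s3
  read 'L': s3 → s4
  read 'L': s4 → s6
  end s6, rejected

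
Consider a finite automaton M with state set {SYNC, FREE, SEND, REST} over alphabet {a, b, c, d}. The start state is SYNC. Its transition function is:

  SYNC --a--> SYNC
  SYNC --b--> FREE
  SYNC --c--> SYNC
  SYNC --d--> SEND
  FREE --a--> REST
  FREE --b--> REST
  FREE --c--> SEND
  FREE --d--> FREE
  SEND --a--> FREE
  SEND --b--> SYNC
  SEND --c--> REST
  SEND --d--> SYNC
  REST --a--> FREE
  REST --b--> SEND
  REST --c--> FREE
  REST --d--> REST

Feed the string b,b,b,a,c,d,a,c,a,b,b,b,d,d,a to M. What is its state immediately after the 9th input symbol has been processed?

SYNC

Trace: SYNC -b-> FREE -b-> REST -b-> SEND -a-> FREE -c-> SEND -d-> SYNC -a-> SYNC -c-> SYNC -a-> SYNC
After 9 symbols: SYNC.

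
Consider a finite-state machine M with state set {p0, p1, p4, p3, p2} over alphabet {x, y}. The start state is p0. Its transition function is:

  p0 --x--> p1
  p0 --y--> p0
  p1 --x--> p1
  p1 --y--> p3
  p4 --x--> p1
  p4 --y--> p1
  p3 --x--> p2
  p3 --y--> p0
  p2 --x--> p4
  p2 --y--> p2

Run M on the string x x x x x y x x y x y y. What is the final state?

Trace: p0 -x-> p1 -x-> p1 -x-> p1 -x-> p1 -x-> p1 -y-> p3 -x-> p2 -x-> p4 -y-> p1 -x-> p1 -y-> p3 -y-> p0

p0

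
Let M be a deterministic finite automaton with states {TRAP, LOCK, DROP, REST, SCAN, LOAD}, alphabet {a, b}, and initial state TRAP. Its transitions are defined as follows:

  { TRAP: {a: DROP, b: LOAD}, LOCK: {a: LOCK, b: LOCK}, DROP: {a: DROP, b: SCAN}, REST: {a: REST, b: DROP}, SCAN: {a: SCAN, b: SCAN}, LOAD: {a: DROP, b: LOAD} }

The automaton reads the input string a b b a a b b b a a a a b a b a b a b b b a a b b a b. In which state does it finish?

SCAN

start at TRAP
read 'a': TRAP → DROP
read 'b': DROP → SCAN
read 'b': SCAN → SCAN
read 'a': SCAN → SCAN
read 'a': SCAN → SCAN
read 'b': SCAN → SCAN
read 'b': SCAN → SCAN
read 'b': SCAN → SCAN
read 'a': SCAN → SCAN
read 'a': SCAN → SCAN
read 'a': SCAN → SCAN
read 'a': SCAN → SCAN
read 'b': SCAN → SCAN
read 'a': SCAN → SCAN
read 'b': SCAN → SCAN
read 'a': SCAN → SCAN
read 'b': SCAN → SCAN
read 'a': SCAN → SCAN
read 'b': SCAN → SCAN
read 'b': SCAN → SCAN
read 'b': SCAN → SCAN
read 'a': SCAN → SCAN
read 'a': SCAN → SCAN
read 'b': SCAN → SCAN
read 'b': SCAN → SCAN
read 'a': SCAN → SCAN
read 'b': SCAN → SCAN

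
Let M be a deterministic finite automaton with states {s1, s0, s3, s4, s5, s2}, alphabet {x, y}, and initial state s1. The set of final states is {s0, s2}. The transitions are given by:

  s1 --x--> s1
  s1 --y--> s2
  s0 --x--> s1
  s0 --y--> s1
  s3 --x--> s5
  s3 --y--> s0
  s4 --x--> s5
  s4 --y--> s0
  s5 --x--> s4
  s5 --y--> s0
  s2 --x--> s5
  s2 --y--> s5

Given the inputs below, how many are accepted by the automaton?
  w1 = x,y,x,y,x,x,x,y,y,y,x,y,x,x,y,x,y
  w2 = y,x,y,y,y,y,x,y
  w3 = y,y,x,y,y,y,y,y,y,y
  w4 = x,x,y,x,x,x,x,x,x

3

w1: s1 → s1 → s2 → s5 → s0 → s1 → s1 → s1 → s2 → s5 → s0 → s1 → s2 → s5 → s4 → s0 → s1 → s2  → end s2, accepted
w2: s1 → s2 → s5 → s0 → s1 → s2 → s5 → s4 → s0  → end s0, accepted
w3: s1 → s2 → s5 → s4 → s0 → s1 → s2 → s5 → s0 → s1 → s2  → end s2, accepted
w4: s1 → s1 → s1 → s2 → s5 → s4 → s5 → s4 → s5 → s4  → end s4, rejected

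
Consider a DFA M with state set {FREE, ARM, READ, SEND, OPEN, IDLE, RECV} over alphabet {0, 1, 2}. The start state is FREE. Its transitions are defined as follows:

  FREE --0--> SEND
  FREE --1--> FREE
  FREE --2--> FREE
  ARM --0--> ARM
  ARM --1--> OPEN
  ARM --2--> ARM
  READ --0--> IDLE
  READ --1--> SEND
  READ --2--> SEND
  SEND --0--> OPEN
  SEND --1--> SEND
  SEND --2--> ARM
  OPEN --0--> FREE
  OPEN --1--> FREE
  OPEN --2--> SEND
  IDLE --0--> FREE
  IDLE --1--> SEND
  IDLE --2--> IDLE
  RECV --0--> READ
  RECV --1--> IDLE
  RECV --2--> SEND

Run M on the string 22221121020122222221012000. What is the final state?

FREE

Trace: FREE -2-> FREE -2-> FREE -2-> FREE -2-> FREE -1-> FREE -1-> FREE -2-> FREE -1-> FREE -0-> SEND -2-> ARM -0-> ARM -1-> OPEN -2-> SEND -2-> ARM -2-> ARM -2-> ARM -2-> ARM -2-> ARM -2-> ARM -1-> OPEN -0-> FREE -1-> FREE -2-> FREE -0-> SEND -0-> OPEN -0-> FREE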